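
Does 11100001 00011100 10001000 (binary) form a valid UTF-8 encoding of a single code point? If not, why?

Leading byte 0xE1 = 11100001 → 3-byte form.
Byte 2 is 0x1C = 00011100, which is not 10xxxxxx — expected a continuation byte.

invalid (non-continuation byte where continuation expected)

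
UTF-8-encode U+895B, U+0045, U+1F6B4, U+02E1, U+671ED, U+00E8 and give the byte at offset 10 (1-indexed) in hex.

0xA1

1-indexed offset 10 is 0-indexed offset 9.
U+895B → 3-byte form E8 A5 9B at offsets 0–2.
U+0045 → 1-byte form 45 at offsets 3–3.
U+1F6B4 → 4-byte form F0 9F 9A B4 at offsets 4–7.
U+02E1 → 2-byte form CB A1 at offsets 8–9.
Offset 9 falls in char 4's range; it's byte 2 of CB A1 = 0xA1.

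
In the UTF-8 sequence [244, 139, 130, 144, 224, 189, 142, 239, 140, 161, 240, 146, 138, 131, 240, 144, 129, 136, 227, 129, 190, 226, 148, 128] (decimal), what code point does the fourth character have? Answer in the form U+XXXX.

U+12283

Offset 0: leading byte 0xF4 = 11110100 → 4-byte char #1 = F4 8B 82 90.
Offset 4: leading byte 0xE0 = 11100000 → 3-byte char #2 = E0 BD 8E.
Offset 7: leading byte 0xEF = 11101111 → 3-byte char #3 = EF 8C A1.
Offset 10: leading byte 0xF0 = 11110000 → 4-byte char #4 = F0 92 8A 83.
Leading byte 0xF0 = 11110000 matches 11110xxx → 4-byte sequence.
Byte 1: 0xF0 = 11110000, payload 000 (3 bits).
Byte 2: 0x92 = 10010010 (10xxxxxx ✓), payload 010010.
Byte 3: 0x8A = 10001010 (10xxxxxx ✓), payload 001010.
Byte 4: 0x83 = 10000011 (10xxxxxx ✓), payload 000011.
Concatenate: 000010010001010000011 = 0x12283 (21 bits → U+12283).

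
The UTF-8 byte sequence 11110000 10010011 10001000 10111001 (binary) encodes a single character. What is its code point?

Leading byte 0xF0 = 11110000 matches 11110xxx → 4-byte sequence.
Byte 1: 0xF0 = 11110000, payload 000 (3 bits).
Byte 2: 0x93 = 10010011 (10xxxxxx ✓), payload 010011.
Byte 3: 0x88 = 10001000 (10xxxxxx ✓), payload 001000.
Byte 4: 0xB9 = 10111001 (10xxxxxx ✓), payload 111001.
Concatenate: 000010011001000111001 = 0x13239 (21 bits → U+13239).

U+13239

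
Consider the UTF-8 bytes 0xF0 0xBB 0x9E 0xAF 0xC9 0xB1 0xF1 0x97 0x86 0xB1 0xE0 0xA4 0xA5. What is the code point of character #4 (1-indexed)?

Offset 0: leading byte 0xF0 = 11110000 → 4-byte char #1 = F0 BB 9E AF.
Offset 4: leading byte 0xC9 = 11001001 → 2-byte char #2 = C9 B1.
Offset 6: leading byte 0xF1 = 11110001 → 4-byte char #3 = F1 97 86 B1.
Offset 10: leading byte 0xE0 = 11100000 → 3-byte char #4 = E0 A4 A5.
Leading byte 0xE0 = 11100000 matches 1110xxxx → 3-byte sequence.
Byte 1: 0xE0 = 11100000, payload 0000 (4 bits).
Byte 2: 0xA4 = 10100100 (10xxxxxx ✓), payload 100100.
Byte 3: 0xA5 = 10100101 (10xxxxxx ✓), payload 100101.
Concatenate: 0000100100100101 = 0x925 (16 bits → U+0925).

U+0925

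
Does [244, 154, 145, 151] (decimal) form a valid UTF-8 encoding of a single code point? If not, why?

invalid (encodes a value above U+10FFFF)

Leading byte 0xF4 = 11110100 → 4-byte form.
Payload = 0x11A457, which exceeds U+10FFFF, the maximum Unicode code point. (Leading bytes F5–FF, or F4 followed by ≥ 0x90, are invalid.)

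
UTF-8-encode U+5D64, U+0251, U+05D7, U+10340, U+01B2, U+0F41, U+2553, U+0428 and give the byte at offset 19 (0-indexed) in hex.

U+5D64 → 3-byte form E5 B5 A4 at offsets 0–2.
U+0251 → 2-byte form C9 91 at offsets 3–4.
U+05D7 → 2-byte form D7 97 at offsets 5–6.
U+10340 → 4-byte form F0 90 8D 80 at offsets 7–10.
U+01B2 → 2-byte form C6 B2 at offsets 11–12.
U+0F41 → 3-byte form E0 BD 81 at offsets 13–15.
U+2553 → 3-byte form E2 95 93 at offsets 16–18.
U+0428 → 2-byte form D0 A8 at offsets 19–20.
Offset 19 falls in char 8's range; it's byte 1 of D0 A8 = 0xD0.

0xD0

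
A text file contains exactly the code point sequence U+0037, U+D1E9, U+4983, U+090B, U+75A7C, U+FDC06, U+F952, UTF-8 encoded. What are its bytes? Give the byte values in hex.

U+0037: 1-byte form → 37.
U+D1E9: 3-byte form → ED 87 A9.
U+4983: 3-byte form → E4 A6 83.
U+090B: 3-byte form → E0 A4 8B.
U+75A7C: 4-byte form → F1 B5 A9 BC.
U+FDC06: 4-byte form → F3 BD B0 86.
U+F952: 3-byte form → EF A5 92.
Concatenated (21 bytes): 37 ED 87 A9 E4 A6 83 E0 A4 8B F1 B5 A9 BC F3 BD B0 86 EF A5 92.

37 ED 87 A9 E4 A6 83 E0 A4 8B F1 B5 A9 BC F3 BD B0 86 EF A5 92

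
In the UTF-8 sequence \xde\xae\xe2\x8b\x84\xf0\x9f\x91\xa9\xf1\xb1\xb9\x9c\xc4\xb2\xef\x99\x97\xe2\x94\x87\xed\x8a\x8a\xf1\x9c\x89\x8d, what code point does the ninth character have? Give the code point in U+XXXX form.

U+5C24D

Offset 0: leading byte 0xDE = 11011110 → 2-byte char #1 = DE AE.
Offset 2: leading byte 0xE2 = 11100010 → 3-byte char #2 = E2 8B 84.
Offset 5: leading byte 0xF0 = 11110000 → 4-byte char #3 = F0 9F 91 A9.
Offset 9: leading byte 0xF1 = 11110001 → 4-byte char #4 = F1 B1 B9 9C.
Offset 13: leading byte 0xC4 = 11000100 → 2-byte char #5 = C4 B2.
Offset 15: leading byte 0xEF = 11101111 → 3-byte char #6 = EF 99 97.
Offset 18: leading byte 0xE2 = 11100010 → 3-byte char #7 = E2 94 87.
Offset 21: leading byte 0xED = 11101101 → 3-byte char #8 = ED 8A 8A.
Offset 24: leading byte 0xF1 = 11110001 → 4-byte char #9 = F1 9C 89 8D.
Leading byte 0xF1 = 11110001 matches 11110xxx → 4-byte sequence.
Byte 1: 0xF1 = 11110001, payload 001 (3 bits).
Byte 2: 0x9C = 10011100 (10xxxxxx ✓), payload 011100.
Byte 3: 0x89 = 10001001 (10xxxxxx ✓), payload 001001.
Byte 4: 0x8D = 10001101 (10xxxxxx ✓), payload 001101.
Concatenate: 001011100001001001101 = 0x5C24D (21 bits → U+5C24D).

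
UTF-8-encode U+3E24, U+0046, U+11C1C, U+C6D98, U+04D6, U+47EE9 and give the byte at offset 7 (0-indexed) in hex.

0x9C

U+3E24 → 3-byte form E3 B8 A4 at offsets 0–2.
U+0046 → 1-byte form 46 at offsets 3–3.
U+11C1C → 4-byte form F0 91 B0 9C at offsets 4–7.
Offset 7 falls in char 3's range; it's byte 4 of F0 91 B0 9C = 0x9C.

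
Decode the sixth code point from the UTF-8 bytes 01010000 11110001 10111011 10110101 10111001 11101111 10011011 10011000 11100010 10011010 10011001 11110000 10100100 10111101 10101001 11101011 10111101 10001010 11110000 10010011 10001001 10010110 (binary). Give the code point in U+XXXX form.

Offset 0: leading byte 0x50 = 01010000 → 1-byte char #1 = 50.
Offset 1: leading byte 0xF1 = 11110001 → 4-byte char #2 = F1 BB B5 B9.
Offset 5: leading byte 0xEF = 11101111 → 3-byte char #3 = EF 9B 98.
Offset 8: leading byte 0xE2 = 11100010 → 3-byte char #4 = E2 9A 99.
Offset 11: leading byte 0xF0 = 11110000 → 4-byte char #5 = F0 A4 BD A9.
Offset 15: leading byte 0xEB = 11101011 → 3-byte char #6 = EB BD 8A.
Leading byte 0xEB = 11101011 matches 1110xxxx → 3-byte sequence.
Byte 1: 0xEB = 11101011, payload 1011 (4 bits).
Byte 2: 0xBD = 10111101 (10xxxxxx ✓), payload 111101.
Byte 3: 0x8A = 10001010 (10xxxxxx ✓), payload 001010.
Concatenate: 1011111101001010 = 0xBF4A (16 bits → U+BF4A).

U+BF4A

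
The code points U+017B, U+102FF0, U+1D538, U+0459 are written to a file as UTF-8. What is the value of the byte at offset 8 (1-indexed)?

0x9D

1-indexed offset 8 is 0-indexed offset 7.
U+017B → 2-byte form C5 BB at offsets 0–1.
U+102FF0 → 4-byte form F4 82 BF B0 at offsets 2–5.
U+1D538 → 4-byte form F0 9D 94 B8 at offsets 6–9.
Offset 7 falls in char 3's range; it's byte 2 of F0 9D 94 B8 = 0x9D.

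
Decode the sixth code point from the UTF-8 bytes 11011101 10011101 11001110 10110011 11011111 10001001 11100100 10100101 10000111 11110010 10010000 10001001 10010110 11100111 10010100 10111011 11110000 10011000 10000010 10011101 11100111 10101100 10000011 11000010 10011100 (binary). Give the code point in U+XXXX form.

Offset 0: leading byte 0xDD = 11011101 → 2-byte char #1 = DD 9D.
Offset 2: leading byte 0xCE = 11001110 → 2-byte char #2 = CE B3.
Offset 4: leading byte 0xDF = 11011111 → 2-byte char #3 = DF 89.
Offset 6: leading byte 0xE4 = 11100100 → 3-byte char #4 = E4 A5 87.
Offset 9: leading byte 0xF2 = 11110010 → 4-byte char #5 = F2 90 89 96.
Offset 13: leading byte 0xE7 = 11100111 → 3-byte char #6 = E7 94 BB.
Leading byte 0xE7 = 11100111 matches 1110xxxx → 3-byte sequence.
Byte 1: 0xE7 = 11100111, payload 0111 (4 bits).
Byte 2: 0x94 = 10010100 (10xxxxxx ✓), payload 010100.
Byte 3: 0xBB = 10111011 (10xxxxxx ✓), payload 111011.
Concatenate: 0111010100111011 = 0x753B (16 bits → U+753B).

U+753B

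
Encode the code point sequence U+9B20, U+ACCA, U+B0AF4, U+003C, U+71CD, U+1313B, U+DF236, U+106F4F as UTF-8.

E9 AC A0 EA B3 8A F2 B0 AB B4 3C E7 87 8D F0 93 84 BB F3 9F 88 B6 F4 86 BD 8F

U+9B20: 3-byte form → E9 AC A0.
U+ACCA: 3-byte form → EA B3 8A.
U+B0AF4: 4-byte form → F2 B0 AB B4.
U+003C: 1-byte form → 3C.
U+71CD: 3-byte form → E7 87 8D.
U+1313B: 4-byte form → F0 93 84 BB.
U+DF236: 4-byte form → F3 9F 88 B6.
U+106F4F: 4-byte form → F4 86 BD 8F.
Concatenated (26 bytes): E9 AC A0 EA B3 8A F2 B0 AB B4 3C E7 87 8D F0 93 84 BB F3 9F 88 B6 F4 86 BD 8F.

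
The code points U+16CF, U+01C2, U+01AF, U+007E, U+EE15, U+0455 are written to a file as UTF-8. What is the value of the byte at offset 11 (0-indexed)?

0xD1

U+16CF → 3-byte form E1 9B 8F at offsets 0–2.
U+01C2 → 2-byte form C7 82 at offsets 3–4.
U+01AF → 2-byte form C6 AF at offsets 5–6.
U+007E → 1-byte form 7E at offsets 7–7.
U+EE15 → 3-byte form EE B8 95 at offsets 8–10.
U+0455 → 2-byte form D1 95 at offsets 11–12.
Offset 11 falls in char 6's range; it's byte 1 of D1 95 = 0xD1.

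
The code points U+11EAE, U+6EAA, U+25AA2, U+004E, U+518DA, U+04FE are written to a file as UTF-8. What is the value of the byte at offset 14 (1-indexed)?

1-indexed offset 14 is 0-indexed offset 13.
U+11EAE → 4-byte form F0 91 BA AE at offsets 0–3.
U+6EAA → 3-byte form E6 BA AA at offsets 4–6.
U+25AA2 → 4-byte form F0 A5 AA A2 at offsets 7–10.
U+004E → 1-byte form 4E at offsets 11–11.
U+518DA → 4-byte form F1 91 A3 9A at offsets 12–15.
Offset 13 falls in char 5's range; it's byte 2 of F1 91 A3 9A = 0x91.

0x91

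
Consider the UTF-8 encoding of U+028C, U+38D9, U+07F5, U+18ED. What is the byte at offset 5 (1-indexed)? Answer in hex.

1-indexed offset 5 is 0-indexed offset 4.
U+028C → 2-byte form CA 8C at offsets 0–1.
U+38D9 → 3-byte form E3 A3 99 at offsets 2–4.
Offset 4 falls in char 2's range; it's byte 3 of E3 A3 99 = 0x99.

0x99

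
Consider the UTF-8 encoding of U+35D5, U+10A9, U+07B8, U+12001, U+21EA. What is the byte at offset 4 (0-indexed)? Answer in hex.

0x82

U+35D5 → 3-byte form E3 97 95 at offsets 0–2.
U+10A9 → 3-byte form E1 82 A9 at offsets 3–5.
Offset 4 falls in char 2's range; it's byte 2 of E1 82 A9 = 0x82.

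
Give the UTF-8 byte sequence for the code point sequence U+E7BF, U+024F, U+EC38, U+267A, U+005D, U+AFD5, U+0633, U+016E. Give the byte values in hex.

EE 9E BF C9 8F EE B0 B8 E2 99 BA 5D EA BF 95 D8 B3 C5 AE

U+E7BF: 3-byte form → EE 9E BF.
U+024F: 2-byte form → C9 8F.
U+EC38: 3-byte form → EE B0 B8.
U+267A: 3-byte form → E2 99 BA.
U+005D: 1-byte form → 5D.
U+AFD5: 3-byte form → EA BF 95.
U+0633: 2-byte form → D8 B3.
U+016E: 2-byte form → C5 AE.
Concatenated (19 bytes): EE 9E BF C9 8F EE B0 B8 E2 99 BA 5D EA BF 95 D8 B3 C5 AE.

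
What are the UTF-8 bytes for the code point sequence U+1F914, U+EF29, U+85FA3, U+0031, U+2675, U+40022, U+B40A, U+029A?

U+1F914: 4-byte form → F0 9F A4 94.
U+EF29: 3-byte form → EE BC A9.
U+85FA3: 4-byte form → F2 85 BE A3.
U+0031: 1-byte form → 31.
U+2675: 3-byte form → E2 99 B5.
U+40022: 4-byte form → F1 80 80 A2.
U+B40A: 3-byte form → EB 90 8A.
U+029A: 2-byte form → CA 9A.
Concatenated (24 bytes): F0 9F A4 94 EE BC A9 F2 85 BE A3 31 E2 99 B5 F1 80 80 A2 EB 90 8A CA 9A.

F0 9F A4 94 EE BC A9 F2 85 BE A3 31 E2 99 B5 F1 80 80 A2 EB 90 8A CA 9A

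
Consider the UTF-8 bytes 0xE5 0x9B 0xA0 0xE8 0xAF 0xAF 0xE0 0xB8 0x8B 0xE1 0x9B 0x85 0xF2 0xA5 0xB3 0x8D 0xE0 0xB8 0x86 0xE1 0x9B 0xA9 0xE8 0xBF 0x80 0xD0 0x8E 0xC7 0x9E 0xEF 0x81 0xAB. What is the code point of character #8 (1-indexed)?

Offset 0: leading byte 0xE5 = 11100101 → 3-byte char #1 = E5 9B A0.
Offset 3: leading byte 0xE8 = 11101000 → 3-byte char #2 = E8 AF AF.
Offset 6: leading byte 0xE0 = 11100000 → 3-byte char #3 = E0 B8 8B.
Offset 9: leading byte 0xE1 = 11100001 → 3-byte char #4 = E1 9B 85.
Offset 12: leading byte 0xF2 = 11110010 → 4-byte char #5 = F2 A5 B3 8D.
Offset 16: leading byte 0xE0 = 11100000 → 3-byte char #6 = E0 B8 86.
Offset 19: leading byte 0xE1 = 11100001 → 3-byte char #7 = E1 9B A9.
Offset 22: leading byte 0xE8 = 11101000 → 3-byte char #8 = E8 BF 80.
Leading byte 0xE8 = 11101000 matches 1110xxxx → 3-byte sequence.
Byte 1: 0xE8 = 11101000, payload 1000 (4 bits).
Byte 2: 0xBF = 10111111 (10xxxxxx ✓), payload 111111.
Byte 3: 0x80 = 10000000 (10xxxxxx ✓), payload 000000.
Concatenate: 1000111111000000 = 0x8FC0 (16 bits → U+8FC0).

U+8FC0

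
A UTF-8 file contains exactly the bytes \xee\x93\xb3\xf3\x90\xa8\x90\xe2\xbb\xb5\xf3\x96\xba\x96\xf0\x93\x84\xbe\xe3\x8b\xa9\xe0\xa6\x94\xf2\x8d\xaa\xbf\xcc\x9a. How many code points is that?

Byte at offset 0: 0xEE = 11101110 → 3-byte char (#1). Advance 3.
Byte at offset 3: 0xF3 = 11110011 → 4-byte char (#2). Advance 4.
Byte at offset 7: 0xE2 = 11100010 → 3-byte char (#3). Advance 3.
Byte at offset 10: 0xF3 = 11110011 → 4-byte char (#4). Advance 4.
Byte at offset 14: 0xF0 = 11110000 → 4-byte char (#5). Advance 4.
Byte at offset 18: 0xE3 = 11100011 → 3-byte char (#6). Advance 3.
Byte at offset 21: 0xE0 = 11100000 → 3-byte char (#7). Advance 3.
Byte at offset 24: 0xF2 = 11110010 → 4-byte char (#8). Advance 4.
Byte at offset 28: 0xCC = 11001100 → 2-byte char (#9). Advance 2.
Reached end at offset 30 after 9 code points.

9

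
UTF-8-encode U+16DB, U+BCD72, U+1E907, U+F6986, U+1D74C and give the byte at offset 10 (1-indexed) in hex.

0xA4

1-indexed offset 10 is 0-indexed offset 9.
U+16DB → 3-byte form E1 9B 9B at offsets 0–2.
U+BCD72 → 4-byte form F2 BC B5 B2 at offsets 3–6.
U+1E907 → 4-byte form F0 9E A4 87 at offsets 7–10.
Offset 9 falls in char 3's range; it's byte 3 of F0 9E A4 87 = 0xA4.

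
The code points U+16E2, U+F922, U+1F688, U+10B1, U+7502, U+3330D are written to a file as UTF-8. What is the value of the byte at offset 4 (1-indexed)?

1-indexed offset 4 is 0-indexed offset 3.
U+16E2 → 3-byte form E1 9B A2 at offsets 0–2.
U+F922 → 3-byte form EF A4 A2 at offsets 3–5.
Offset 3 falls in char 2's range; it's byte 1 of EF A4 A2 = 0xEF.

0xEF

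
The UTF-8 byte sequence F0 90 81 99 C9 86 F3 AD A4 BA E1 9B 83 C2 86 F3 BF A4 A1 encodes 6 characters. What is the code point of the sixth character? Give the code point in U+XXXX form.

U+FF921

Offset 0: leading byte 0xF0 = 11110000 → 4-byte char #1 = F0 90 81 99.
Offset 4: leading byte 0xC9 = 11001001 → 2-byte char #2 = C9 86.
Offset 6: leading byte 0xF3 = 11110011 → 4-byte char #3 = F3 AD A4 BA.
Offset 10: leading byte 0xE1 = 11100001 → 3-byte char #4 = E1 9B 83.
Offset 13: leading byte 0xC2 = 11000010 → 2-byte char #5 = C2 86.
Offset 15: leading byte 0xF3 = 11110011 → 4-byte char #6 = F3 BF A4 A1.
Leading byte 0xF3 = 11110011 matches 11110xxx → 4-byte sequence.
Byte 1: 0xF3 = 11110011, payload 011 (3 bits).
Byte 2: 0xBF = 10111111 (10xxxxxx ✓), payload 111111.
Byte 3: 0xA4 = 10100100 (10xxxxxx ✓), payload 100100.
Byte 4: 0xA1 = 10100001 (10xxxxxx ✓), payload 100001.
Concatenate: 011111111100100100001 = 0xFF921 (21 bits → U+FF921).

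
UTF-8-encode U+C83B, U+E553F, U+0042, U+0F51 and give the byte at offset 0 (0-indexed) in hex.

U+C83B → 3-byte form EC A0 BB at offsets 0–2.
Offset 0 falls in char 1's range; it's byte 1 of EC A0 BB = 0xEC.

0xEC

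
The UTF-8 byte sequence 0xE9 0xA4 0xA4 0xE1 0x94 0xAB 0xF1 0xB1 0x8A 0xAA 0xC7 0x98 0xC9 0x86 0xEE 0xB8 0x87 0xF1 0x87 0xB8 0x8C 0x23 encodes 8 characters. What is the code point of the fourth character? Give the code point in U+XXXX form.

Offset 0: leading byte 0xE9 = 11101001 → 3-byte char #1 = E9 A4 A4.
Offset 3: leading byte 0xE1 = 11100001 → 3-byte char #2 = E1 94 AB.
Offset 6: leading byte 0xF1 = 11110001 → 4-byte char #3 = F1 B1 8A AA.
Offset 10: leading byte 0xC7 = 11000111 → 2-byte char #4 = C7 98.
Leading byte 0xC7 = 11000111 matches 110xxxxx → 2-byte sequence.
Byte 1: 0xC7 = 11000111, payload 00111 (5 bits).
Byte 2: 0x98 = 10011000 (10xxxxxx ✓), payload 011000.
Concatenate: 00111011000 = 0x1D8 (11 bits → U+01D8).

U+01D8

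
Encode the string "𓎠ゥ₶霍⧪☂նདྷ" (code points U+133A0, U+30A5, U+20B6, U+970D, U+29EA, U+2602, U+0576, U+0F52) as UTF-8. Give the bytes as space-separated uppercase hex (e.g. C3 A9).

U+133A0: 4-byte form → F0 93 8E A0.
U+30A5: 3-byte form → E3 82 A5.
U+20B6: 3-byte form → E2 82 B6.
U+970D: 3-byte form → E9 9C 8D.
U+29EA: 3-byte form → E2 A7 AA.
U+2602: 3-byte form → E2 98 82.
U+0576: 2-byte form → D5 B6.
U+0F52: 3-byte form → E0 BD 92.
Concatenated (24 bytes): F0 93 8E A0 E3 82 A5 E2 82 B6 E9 9C 8D E2 A7 AA E2 98 82 D5 B6 E0 BD 92.

F0 93 8E A0 E3 82 A5 E2 82 B6 E9 9C 8D E2 A7 AA E2 98 82 D5 B6 E0 BD 92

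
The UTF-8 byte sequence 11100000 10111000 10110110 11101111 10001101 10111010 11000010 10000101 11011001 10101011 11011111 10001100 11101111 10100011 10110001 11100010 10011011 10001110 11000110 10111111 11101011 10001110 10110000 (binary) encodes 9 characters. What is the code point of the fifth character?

Offset 0: leading byte 0xE0 = 11100000 → 3-byte char #1 = E0 B8 B6.
Offset 3: leading byte 0xEF = 11101111 → 3-byte char #2 = EF 8D BA.
Offset 6: leading byte 0xC2 = 11000010 → 2-byte char #3 = C2 85.
Offset 8: leading byte 0xD9 = 11011001 → 2-byte char #4 = D9 AB.
Offset 10: leading byte 0xDF = 11011111 → 2-byte char #5 = DF 8C.
Leading byte 0xDF = 11011111 matches 110xxxxx → 2-byte sequence.
Byte 1: 0xDF = 11011111, payload 11111 (5 bits).
Byte 2: 0x8C = 10001100 (10xxxxxx ✓), payload 001100.
Concatenate: 11111001100 = 0x7CC (11 bits → U+07CC).

U+07CC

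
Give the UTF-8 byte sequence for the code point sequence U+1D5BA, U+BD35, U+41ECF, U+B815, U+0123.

F0 9D 96 BA EB B4 B5 F1 81 BB 8F EB A0 95 C4 A3

U+1D5BA: 4-byte form → F0 9D 96 BA.
U+BD35: 3-byte form → EB B4 B5.
U+41ECF: 4-byte form → F1 81 BB 8F.
U+B815: 3-byte form → EB A0 95.
U+0123: 2-byte form → C4 A3.
Concatenated (16 bytes): F0 9D 96 BA EB B4 B5 F1 81 BB 8F EB A0 95 C4 A3.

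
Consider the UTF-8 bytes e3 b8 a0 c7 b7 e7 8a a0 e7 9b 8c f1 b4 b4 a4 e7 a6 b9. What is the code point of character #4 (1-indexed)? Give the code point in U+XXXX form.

U+76CC

Offset 0: leading byte 0xE3 = 11100011 → 3-byte char #1 = E3 B8 A0.
Offset 3: leading byte 0xC7 = 11000111 → 2-byte char #2 = C7 B7.
Offset 5: leading byte 0xE7 = 11100111 → 3-byte char #3 = E7 8A A0.
Offset 8: leading byte 0xE7 = 11100111 → 3-byte char #4 = E7 9B 8C.
Leading byte 0xE7 = 11100111 matches 1110xxxx → 3-byte sequence.
Byte 1: 0xE7 = 11100111, payload 0111 (4 bits).
Byte 2: 0x9B = 10011011 (10xxxxxx ✓), payload 011011.
Byte 3: 0x8C = 10001100 (10xxxxxx ✓), payload 001100.
Concatenate: 0111011011001100 = 0x76CC (16 bits → U+76CC).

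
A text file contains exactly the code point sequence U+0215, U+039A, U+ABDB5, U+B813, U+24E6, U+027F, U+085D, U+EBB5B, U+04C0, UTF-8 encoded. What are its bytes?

C8 95 CE 9A F2 AB B6 B5 EB A0 93 E2 93 A6 C9 BF E0 A1 9D F3 AB AD 9B D3 80

U+0215: 2-byte form → C8 95.
U+039A: 2-byte form → CE 9A.
U+ABDB5: 4-byte form → F2 AB B6 B5.
U+B813: 3-byte form → EB A0 93.
U+24E6: 3-byte form → E2 93 A6.
U+027F: 2-byte form → C9 BF.
U+085D: 3-byte form → E0 A1 9D.
U+EBB5B: 4-byte form → F3 AB AD 9B.
U+04C0: 2-byte form → D3 80.
Concatenated (25 bytes): C8 95 CE 9A F2 AB B6 B5 EB A0 93 E2 93 A6 C9 BF E0 A1 9D F3 AB AD 9B D3 80.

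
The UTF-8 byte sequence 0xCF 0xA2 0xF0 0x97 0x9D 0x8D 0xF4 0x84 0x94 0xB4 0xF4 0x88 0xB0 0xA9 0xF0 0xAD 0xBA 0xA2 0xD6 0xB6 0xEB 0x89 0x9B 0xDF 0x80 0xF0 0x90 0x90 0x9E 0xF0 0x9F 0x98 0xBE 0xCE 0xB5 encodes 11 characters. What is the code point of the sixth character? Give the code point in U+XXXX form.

U+05B6

Offset 0: leading byte 0xCF = 11001111 → 2-byte char #1 = CF A2.
Offset 2: leading byte 0xF0 = 11110000 → 4-byte char #2 = F0 97 9D 8D.
Offset 6: leading byte 0xF4 = 11110100 → 4-byte char #3 = F4 84 94 B4.
Offset 10: leading byte 0xF4 = 11110100 → 4-byte char #4 = F4 88 B0 A9.
Offset 14: leading byte 0xF0 = 11110000 → 4-byte char #5 = F0 AD BA A2.
Offset 18: leading byte 0xD6 = 11010110 → 2-byte char #6 = D6 B6.
Leading byte 0xD6 = 11010110 matches 110xxxxx → 2-byte sequence.
Byte 1: 0xD6 = 11010110, payload 10110 (5 bits).
Byte 2: 0xB6 = 10110110 (10xxxxxx ✓), payload 110110.
Concatenate: 10110110110 = 0x5B6 (11 bits → U+05B6).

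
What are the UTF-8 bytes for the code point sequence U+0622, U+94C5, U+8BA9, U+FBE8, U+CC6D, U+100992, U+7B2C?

D8 A2 E9 93 85 E8 AE A9 EF AF A8 EC B1 AD F4 80 A6 92 E7 AC AC

U+0622: 2-byte form → D8 A2.
U+94C5: 3-byte form → E9 93 85.
U+8BA9: 3-byte form → E8 AE A9.
U+FBE8: 3-byte form → EF AF A8.
U+CC6D: 3-byte form → EC B1 AD.
U+100992: 4-byte form → F4 80 A6 92.
U+7B2C: 3-byte form → E7 AC AC.
Concatenated (21 bytes): D8 A2 E9 93 85 E8 AE A9 EF AF A8 EC B1 AD F4 80 A6 92 E7 AC AC.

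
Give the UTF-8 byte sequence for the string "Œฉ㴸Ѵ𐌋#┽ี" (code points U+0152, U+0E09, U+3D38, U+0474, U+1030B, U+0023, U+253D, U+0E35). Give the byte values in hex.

C5 92 E0 B8 89 E3 B4 B8 D1 B4 F0 90 8C 8B 23 E2 94 BD E0 B8 B5

U+0152: 2-byte form → C5 92.
U+0E09: 3-byte form → E0 B8 89.
U+3D38: 3-byte form → E3 B4 B8.
U+0474: 2-byte form → D1 B4.
U+1030B: 4-byte form → F0 90 8C 8B.
U+0023: 1-byte form → 23.
U+253D: 3-byte form → E2 94 BD.
U+0E35: 3-byte form → E0 B8 B5.
Concatenated (21 bytes): C5 92 E0 B8 89 E3 B4 B8 D1 B4 F0 90 8C 8B 23 E2 94 BD E0 B8 B5.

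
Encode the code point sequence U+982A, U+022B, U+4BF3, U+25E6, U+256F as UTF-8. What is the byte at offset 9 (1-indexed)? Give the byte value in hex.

1-indexed offset 9 is 0-indexed offset 8.
U+982A → 3-byte form E9 A0 AA at offsets 0–2.
U+022B → 2-byte form C8 AB at offsets 3–4.
U+4BF3 → 3-byte form E4 AF B3 at offsets 5–7.
U+25E6 → 3-byte form E2 97 A6 at offsets 8–10.
Offset 8 falls in char 4's range; it's byte 1 of E2 97 A6 = 0xE2.

0xE2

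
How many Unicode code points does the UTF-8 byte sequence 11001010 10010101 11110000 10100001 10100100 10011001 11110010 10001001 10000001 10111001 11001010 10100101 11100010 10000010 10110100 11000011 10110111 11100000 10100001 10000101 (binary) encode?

7

Byte at offset 0: 0xCA = 11001010 → 2-byte char (#1). Advance 2.
Byte at offset 2: 0xF0 = 11110000 → 4-byte char (#2). Advance 4.
Byte at offset 6: 0xF2 = 11110010 → 4-byte char (#3). Advance 4.
Byte at offset 10: 0xCA = 11001010 → 2-byte char (#4). Advance 2.
Byte at offset 12: 0xE2 = 11100010 → 3-byte char (#5). Advance 3.
Byte at offset 15: 0xC3 = 11000011 → 2-byte char (#6). Advance 2.
Byte at offset 17: 0xE0 = 11100000 → 3-byte char (#7). Advance 3.
Reached end at offset 20 after 7 code points.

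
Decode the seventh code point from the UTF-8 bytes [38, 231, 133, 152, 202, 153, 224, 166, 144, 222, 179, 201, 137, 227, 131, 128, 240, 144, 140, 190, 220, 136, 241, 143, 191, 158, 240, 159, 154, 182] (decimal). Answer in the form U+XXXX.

Offset 0: leading byte 0x26 = 00100110 → 1-byte char #1 = 26.
Offset 1: leading byte 0xE7 = 11100111 → 3-byte char #2 = E7 85 98.
Offset 4: leading byte 0xCA = 11001010 → 2-byte char #3 = CA 99.
Offset 6: leading byte 0xE0 = 11100000 → 3-byte char #4 = E0 A6 90.
Offset 9: leading byte 0xDE = 11011110 → 2-byte char #5 = DE B3.
Offset 11: leading byte 0xC9 = 11001001 → 2-byte char #6 = C9 89.
Offset 13: leading byte 0xE3 = 11100011 → 3-byte char #7 = E3 83 80.
Leading byte 0xE3 = 11100011 matches 1110xxxx → 3-byte sequence.
Byte 1: 0xE3 = 11100011, payload 0011 (4 bits).
Byte 2: 0x83 = 10000011 (10xxxxxx ✓), payload 000011.
Byte 3: 0x80 = 10000000 (10xxxxxx ✓), payload 000000.
Concatenate: 0011000011000000 = 0x30C0 (16 bits → U+30C0).

U+30C0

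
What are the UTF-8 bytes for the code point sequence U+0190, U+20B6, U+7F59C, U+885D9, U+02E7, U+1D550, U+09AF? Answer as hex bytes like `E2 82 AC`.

C6 90 E2 82 B6 F1 BF 96 9C F2 88 97 99 CB A7 F0 9D 95 90 E0 A6 AF

U+0190: 2-byte form → C6 90.
U+20B6: 3-byte form → E2 82 B6.
U+7F59C: 4-byte form → F1 BF 96 9C.
U+885D9: 4-byte form → F2 88 97 99.
U+02E7: 2-byte form → CB A7.
U+1D550: 4-byte form → F0 9D 95 90.
U+09AF: 3-byte form → E0 A6 AF.
Concatenated (22 bytes): C6 90 E2 82 B6 F1 BF 96 9C F2 88 97 99 CB A7 F0 9D 95 90 E0 A6 AF.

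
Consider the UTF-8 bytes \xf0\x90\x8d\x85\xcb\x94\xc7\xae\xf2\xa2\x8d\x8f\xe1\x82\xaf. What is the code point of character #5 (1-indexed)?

U+10AF

Offset 0: leading byte 0xF0 = 11110000 → 4-byte char #1 = F0 90 8D 85.
Offset 4: leading byte 0xCB = 11001011 → 2-byte char #2 = CB 94.
Offset 6: leading byte 0xC7 = 11000111 → 2-byte char #3 = C7 AE.
Offset 8: leading byte 0xF2 = 11110010 → 4-byte char #4 = F2 A2 8D 8F.
Offset 12: leading byte 0xE1 = 11100001 → 3-byte char #5 = E1 82 AF.
Leading byte 0xE1 = 11100001 matches 1110xxxx → 3-byte sequence.
Byte 1: 0xE1 = 11100001, payload 0001 (4 bits).
Byte 2: 0x82 = 10000010 (10xxxxxx ✓), payload 000010.
Byte 3: 0xAF = 10101111 (10xxxxxx ✓), payload 101111.
Concatenate: 0001000010101111 = 0x10AF (16 bits → U+10AF).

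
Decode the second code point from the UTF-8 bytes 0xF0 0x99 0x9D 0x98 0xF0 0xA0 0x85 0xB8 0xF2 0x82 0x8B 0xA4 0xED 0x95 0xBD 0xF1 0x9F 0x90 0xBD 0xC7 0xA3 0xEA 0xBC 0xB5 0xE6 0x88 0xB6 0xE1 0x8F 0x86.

Offset 0: leading byte 0xF0 = 11110000 → 4-byte char #1 = F0 99 9D 98.
Offset 4: leading byte 0xF0 = 11110000 → 4-byte char #2 = F0 A0 85 B8.
Leading byte 0xF0 = 11110000 matches 11110xxx → 4-byte sequence.
Byte 1: 0xF0 = 11110000, payload 000 (3 bits).
Byte 2: 0xA0 = 10100000 (10xxxxxx ✓), payload 100000.
Byte 3: 0x85 = 10000101 (10xxxxxx ✓), payload 000101.
Byte 4: 0xB8 = 10111000 (10xxxxxx ✓), payload 111000.
Concatenate: 000100000000101111000 = 0x20178 (21 bits → U+20178).

U+20178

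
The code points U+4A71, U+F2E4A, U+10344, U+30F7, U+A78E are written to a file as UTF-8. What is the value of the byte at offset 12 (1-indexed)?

1-indexed offset 12 is 0-indexed offset 11.
U+4A71 → 3-byte form E4 A9 B1 at offsets 0–2.
U+F2E4A → 4-byte form F3 B2 B9 8A at offsets 3–6.
U+10344 → 4-byte form F0 90 8D 84 at offsets 7–10.
U+30F7 → 3-byte form E3 83 B7 at offsets 11–13.
Offset 11 falls in char 4's range; it's byte 1 of E3 83 B7 = 0xE3.

0xE3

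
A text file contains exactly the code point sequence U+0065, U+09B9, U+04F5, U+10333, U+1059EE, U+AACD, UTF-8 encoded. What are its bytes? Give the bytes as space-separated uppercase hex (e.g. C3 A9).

65 E0 A6 B9 D3 B5 F0 90 8C B3 F4 85 A7 AE EA AB 8D

U+0065: 1-byte form → 65.
U+09B9: 3-byte form → E0 A6 B9.
U+04F5: 2-byte form → D3 B5.
U+10333: 4-byte form → F0 90 8C B3.
U+1059EE: 4-byte form → F4 85 A7 AE.
U+AACD: 3-byte form → EA AB 8D.
Concatenated (17 bytes): 65 E0 A6 B9 D3 B5 F0 90 8C B3 F4 85 A7 AE EA AB 8D.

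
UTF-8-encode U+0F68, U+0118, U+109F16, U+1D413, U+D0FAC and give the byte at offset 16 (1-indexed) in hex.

1-indexed offset 16 is 0-indexed offset 15.
U+0F68 → 3-byte form E0 BD A8 at offsets 0–2.
U+0118 → 2-byte form C4 98 at offsets 3–4.
U+109F16 → 4-byte form F4 89 BC 96 at offsets 5–8.
U+1D413 → 4-byte form F0 9D 90 93 at offsets 9–12.
U+D0FAC → 4-byte form F3 90 BE AC at offsets 13–16.
Offset 15 falls in char 5's range; it's byte 3 of F3 90 BE AC = 0xBE.

0xBE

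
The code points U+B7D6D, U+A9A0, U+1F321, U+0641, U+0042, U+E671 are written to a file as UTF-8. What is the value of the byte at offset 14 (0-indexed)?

0xEE

U+B7D6D → 4-byte form F2 B7 B5 AD at offsets 0–3.
U+A9A0 → 3-byte form EA A6 A0 at offsets 4–6.
U+1F321 → 4-byte form F0 9F 8C A1 at offsets 7–10.
U+0641 → 2-byte form D9 81 at offsets 11–12.
U+0042 → 1-byte form 42 at offsets 13–13.
U+E671 → 3-byte form EE 99 B1 at offsets 14–16.
Offset 14 falls in char 6's range; it's byte 1 of EE 99 B1 = 0xEE.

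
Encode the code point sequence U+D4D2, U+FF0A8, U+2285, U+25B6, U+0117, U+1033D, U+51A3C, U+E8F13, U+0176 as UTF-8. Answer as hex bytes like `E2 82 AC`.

ED 93 92 F3 BF 82 A8 E2 8A 85 E2 96 B6 C4 97 F0 90 8C BD F1 91 A8 BC F3 A8 BC 93 C5 B6

U+D4D2: 3-byte form → ED 93 92.
U+FF0A8: 4-byte form → F3 BF 82 A8.
U+2285: 3-byte form → E2 8A 85.
U+25B6: 3-byte form → E2 96 B6.
U+0117: 2-byte form → C4 97.
U+1033D: 4-byte form → F0 90 8C BD.
U+51A3C: 4-byte form → F1 91 A8 BC.
U+E8F13: 4-byte form → F3 A8 BC 93.
U+0176: 2-byte form → C5 B6.
Concatenated (29 bytes): ED 93 92 F3 BF 82 A8 E2 8A 85 E2 96 B6 C4 97 F0 90 8C BD F1 91 A8 BC F3 A8 BC 93 C5 B6.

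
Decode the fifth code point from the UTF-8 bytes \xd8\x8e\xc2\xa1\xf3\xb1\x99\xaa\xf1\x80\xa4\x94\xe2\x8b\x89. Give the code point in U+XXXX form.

U+22C9

Offset 0: leading byte 0xD8 = 11011000 → 2-byte char #1 = D8 8E.
Offset 2: leading byte 0xC2 = 11000010 → 2-byte char #2 = C2 A1.
Offset 4: leading byte 0xF3 = 11110011 → 4-byte char #3 = F3 B1 99 AA.
Offset 8: leading byte 0xF1 = 11110001 → 4-byte char #4 = F1 80 A4 94.
Offset 12: leading byte 0xE2 = 11100010 → 3-byte char #5 = E2 8B 89.
Leading byte 0xE2 = 11100010 matches 1110xxxx → 3-byte sequence.
Byte 1: 0xE2 = 11100010, payload 0010 (4 bits).
Byte 2: 0x8B = 10001011 (10xxxxxx ✓), payload 001011.
Byte 3: 0x89 = 10001001 (10xxxxxx ✓), payload 001001.
Concatenate: 0010001011001001 = 0x22C9 (16 bits → U+22C9).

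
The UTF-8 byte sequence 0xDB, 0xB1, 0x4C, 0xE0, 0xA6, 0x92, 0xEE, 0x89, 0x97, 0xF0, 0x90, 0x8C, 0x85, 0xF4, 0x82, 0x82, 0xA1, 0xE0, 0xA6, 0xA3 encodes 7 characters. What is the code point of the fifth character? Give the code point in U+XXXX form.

Offset 0: leading byte 0xDB = 11011011 → 2-byte char #1 = DB B1.
Offset 2: leading byte 0x4C = 01001100 → 1-byte char #2 = 4C.
Offset 3: leading byte 0xE0 = 11100000 → 3-byte char #3 = E0 A6 92.
Offset 6: leading byte 0xEE = 11101110 → 3-byte char #4 = EE 89 97.
Offset 9: leading byte 0xF0 = 11110000 → 4-byte char #5 = F0 90 8C 85.
Leading byte 0xF0 = 11110000 matches 11110xxx → 4-byte sequence.
Byte 1: 0xF0 = 11110000, payload 000 (3 bits).
Byte 2: 0x90 = 10010000 (10xxxxxx ✓), payload 010000.
Byte 3: 0x8C = 10001100 (10xxxxxx ✓), payload 001100.
Byte 4: 0x85 = 10000101 (10xxxxxx ✓), payload 000101.
Concatenate: 000010000001100000101 = 0x10305 (21 bits → U+10305).

U+10305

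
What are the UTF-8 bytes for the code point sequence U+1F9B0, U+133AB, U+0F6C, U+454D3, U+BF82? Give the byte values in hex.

F0 9F A6 B0 F0 93 8E AB E0 BD AC F1 85 93 93 EB BE 82

U+1F9B0: 4-byte form → F0 9F A6 B0.
U+133AB: 4-byte form → F0 93 8E AB.
U+0F6C: 3-byte form → E0 BD AC.
U+454D3: 4-byte form → F1 85 93 93.
U+BF82: 3-byte form → EB BE 82.
Concatenated (18 bytes): F0 9F A6 B0 F0 93 8E AB E0 BD AC F1 85 93 93 EB BE 82.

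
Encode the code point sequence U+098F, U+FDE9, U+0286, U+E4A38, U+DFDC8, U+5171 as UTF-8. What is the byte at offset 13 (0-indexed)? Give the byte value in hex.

U+098F → 3-byte form E0 A6 8F at offsets 0–2.
U+FDE9 → 3-byte form EF B7 A9 at offsets 3–5.
U+0286 → 2-byte form CA 86 at offsets 6–7.
U+E4A38 → 4-byte form F3 A4 A8 B8 at offsets 8–11.
U+DFDC8 → 4-byte form F3 9F B7 88 at offsets 12–15.
Offset 13 falls in char 5's range; it's byte 2 of F3 9F B7 88 = 0x9F.

0x9F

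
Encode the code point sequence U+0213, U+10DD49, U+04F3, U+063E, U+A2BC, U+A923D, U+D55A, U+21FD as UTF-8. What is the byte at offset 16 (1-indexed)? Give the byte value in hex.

0x88

1-indexed offset 16 is 0-indexed offset 15.
U+0213 → 2-byte form C8 93 at offsets 0–1.
U+10DD49 → 4-byte form F4 8D B5 89 at offsets 2–5.
U+04F3 → 2-byte form D3 B3 at offsets 6–7.
U+063E → 2-byte form D8 BE at offsets 8–9.
U+A2BC → 3-byte form EA 8A BC at offsets 10–12.
U+A923D → 4-byte form F2 A9 88 BD at offsets 13–16.
Offset 15 falls in char 6's range; it's byte 3 of F2 A9 88 BD = 0x88.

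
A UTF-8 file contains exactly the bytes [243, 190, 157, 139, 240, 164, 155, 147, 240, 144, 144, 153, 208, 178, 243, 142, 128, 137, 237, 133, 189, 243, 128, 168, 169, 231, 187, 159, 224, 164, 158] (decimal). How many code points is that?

Byte at offset 0: 0xF3 = 11110011 → 4-byte char (#1). Advance 4.
Byte at offset 4: 0xF0 = 11110000 → 4-byte char (#2). Advance 4.
Byte at offset 8: 0xF0 = 11110000 → 4-byte char (#3). Advance 4.
Byte at offset 12: 0xD0 = 11010000 → 2-byte char (#4). Advance 2.
Byte at offset 14: 0xF3 = 11110011 → 4-byte char (#5). Advance 4.
Byte at offset 18: 0xED = 11101101 → 3-byte char (#6). Advance 3.
Byte at offset 21: 0xF3 = 11110011 → 4-byte char (#7). Advance 4.
Byte at offset 25: 0xE7 = 11100111 → 3-byte char (#8). Advance 3.
Byte at offset 28: 0xE0 = 11100000 → 3-byte char (#9). Advance 3.
Reached end at offset 31 after 9 code points.

9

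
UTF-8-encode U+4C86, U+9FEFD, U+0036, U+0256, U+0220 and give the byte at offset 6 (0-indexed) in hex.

0xBD

U+4C86 → 3-byte form E4 B2 86 at offsets 0–2.
U+9FEFD → 4-byte form F2 9F BB BD at offsets 3–6.
Offset 6 falls in char 2's range; it's byte 4 of F2 9F BB BD = 0xBD.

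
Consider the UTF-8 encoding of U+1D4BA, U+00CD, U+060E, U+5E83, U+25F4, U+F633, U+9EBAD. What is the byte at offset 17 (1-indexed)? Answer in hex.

0xB3

1-indexed offset 17 is 0-indexed offset 16.
U+1D4BA → 4-byte form F0 9D 92 BA at offsets 0–3.
U+00CD → 2-byte form C3 8D at offsets 4–5.
U+060E → 2-byte form D8 8E at offsets 6–7.
U+5E83 → 3-byte form E5 BA 83 at offsets 8–10.
U+25F4 → 3-byte form E2 97 B4 at offsets 11–13.
U+F633 → 3-byte form EF 98 B3 at offsets 14–16.
Offset 16 falls in char 6's range; it's byte 3 of EF 98 B3 = 0xB3.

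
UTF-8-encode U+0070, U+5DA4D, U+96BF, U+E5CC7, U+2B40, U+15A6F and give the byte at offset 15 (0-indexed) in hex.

U+0070 → 1-byte form 70 at offsets 0–0.
U+5DA4D → 4-byte form F1 9D A9 8D at offsets 1–4.
U+96BF → 3-byte form E9 9A BF at offsets 5–7.
U+E5CC7 → 4-byte form F3 A5 B3 87 at offsets 8–11.
U+2B40 → 3-byte form E2 AD 80 at offsets 12–14.
U+15A6F → 4-byte form F0 95 A9 AF at offsets 15–18.
Offset 15 falls in char 6's range; it's byte 1 of F0 95 A9 AF = 0xF0.

0xF0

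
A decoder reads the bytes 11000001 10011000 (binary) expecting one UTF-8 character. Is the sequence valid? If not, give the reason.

invalid (overlong encoding)

Leading byte 0xC1 = 11000001 → 2-byte form.
Continuation bytes all match 10xxxxxx. Payload decodes to 0x58.
But 0x58 < 0x80, the minimum for a 2-byte sequence — this is an overlong encoding.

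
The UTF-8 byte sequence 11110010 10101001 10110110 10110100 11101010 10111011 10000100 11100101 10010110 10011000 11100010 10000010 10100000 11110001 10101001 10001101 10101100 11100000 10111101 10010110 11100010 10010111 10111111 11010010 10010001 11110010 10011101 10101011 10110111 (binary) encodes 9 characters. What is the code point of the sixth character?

U+0F56

Offset 0: leading byte 0xF2 = 11110010 → 4-byte char #1 = F2 A9 B6 B4.
Offset 4: leading byte 0xEA = 11101010 → 3-byte char #2 = EA BB 84.
Offset 7: leading byte 0xE5 = 11100101 → 3-byte char #3 = E5 96 98.
Offset 10: leading byte 0xE2 = 11100010 → 3-byte char #4 = E2 82 A0.
Offset 13: leading byte 0xF1 = 11110001 → 4-byte char #5 = F1 A9 8D AC.
Offset 17: leading byte 0xE0 = 11100000 → 3-byte char #6 = E0 BD 96.
Leading byte 0xE0 = 11100000 matches 1110xxxx → 3-byte sequence.
Byte 1: 0xE0 = 11100000, payload 0000 (4 bits).
Byte 2: 0xBD = 10111101 (10xxxxxx ✓), payload 111101.
Byte 3: 0x96 = 10010110 (10xxxxxx ✓), payload 010110.
Concatenate: 0000111101010110 = 0xF56 (16 bits → U+0F56).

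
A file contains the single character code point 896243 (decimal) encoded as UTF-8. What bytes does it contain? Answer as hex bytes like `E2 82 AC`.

U+DACF3 = 0xDACF3 = 896243 decimal. In range U+10000–U+10FFFF → 4-byte form: 11110xxx 10xxxxxx 10xxxxxx 10xxxxxx.
Binary (21 bits): 011011010110011110011.
Split 3+6+6+6: 011 | 011010 | 110011 | 110011.
Byte 1: 11110011 = 0xF3.
Byte 2: 10011010 = 0x9A.
Byte 3: 10110011 = 0xB3.
Byte 4: 10110011 = 0xB3.

F3 9A B3 B3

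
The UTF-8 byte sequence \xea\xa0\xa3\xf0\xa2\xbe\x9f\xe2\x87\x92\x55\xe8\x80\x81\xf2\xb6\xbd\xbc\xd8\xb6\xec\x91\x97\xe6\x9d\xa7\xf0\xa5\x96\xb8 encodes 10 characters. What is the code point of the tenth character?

U+255B8

Offset 0: leading byte 0xEA = 11101010 → 3-byte char #1 = EA A0 A3.
Offset 3: leading byte 0xF0 = 11110000 → 4-byte char #2 = F0 A2 BE 9F.
Offset 7: leading byte 0xE2 = 11100010 → 3-byte char #3 = E2 87 92.
Offset 10: leading byte 0x55 = 01010101 → 1-byte char #4 = 55.
Offset 11: leading byte 0xE8 = 11101000 → 3-byte char #5 = E8 80 81.
Offset 14: leading byte 0xF2 = 11110010 → 4-byte char #6 = F2 B6 BD BC.
Offset 18: leading byte 0xD8 = 11011000 → 2-byte char #7 = D8 B6.
Offset 20: leading byte 0xEC = 11101100 → 3-byte char #8 = EC 91 97.
Offset 23: leading byte 0xE6 = 11100110 → 3-byte char #9 = E6 9D A7.
Offset 26: leading byte 0xF0 = 11110000 → 4-byte char #10 = F0 A5 96 B8.
Leading byte 0xF0 = 11110000 matches 11110xxx → 4-byte sequence.
Byte 1: 0xF0 = 11110000, payload 000 (3 bits).
Byte 2: 0xA5 = 10100101 (10xxxxxx ✓), payload 100101.
Byte 3: 0x96 = 10010110 (10xxxxxx ✓), payload 010110.
Byte 4: 0xB8 = 10111000 (10xxxxxx ✓), payload 111000.
Concatenate: 000100101010110111000 = 0x255B8 (21 bits → U+255B8).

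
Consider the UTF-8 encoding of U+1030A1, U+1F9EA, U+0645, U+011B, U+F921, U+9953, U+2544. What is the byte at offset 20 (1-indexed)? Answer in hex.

0x95

1-indexed offset 20 is 0-indexed offset 19.
U+1030A1 → 4-byte form F4 83 82 A1 at offsets 0–3.
U+1F9EA → 4-byte form F0 9F A7 AA at offsets 4–7.
U+0645 → 2-byte form D9 85 at offsets 8–9.
U+011B → 2-byte form C4 9B at offsets 10–11.
U+F921 → 3-byte form EF A4 A1 at offsets 12–14.
U+9953 → 3-byte form E9 A5 93 at offsets 15–17.
U+2544 → 3-byte form E2 95 84 at offsets 18–20.
Offset 19 falls in char 7's range; it's byte 2 of E2 95 84 = 0x95.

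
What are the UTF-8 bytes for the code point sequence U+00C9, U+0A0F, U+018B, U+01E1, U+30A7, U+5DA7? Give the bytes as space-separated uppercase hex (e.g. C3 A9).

U+00C9: 2-byte form → C3 89.
U+0A0F: 3-byte form → E0 A8 8F.
U+018B: 2-byte form → C6 8B.
U+01E1: 2-byte form → C7 A1.
U+30A7: 3-byte form → E3 82 A7.
U+5DA7: 3-byte form → E5 B6 A7.
Concatenated (15 bytes): C3 89 E0 A8 8F C6 8B C7 A1 E3 82 A7 E5 B6 A7.

C3 89 E0 A8 8F C6 8B C7 A1 E3 82 A7 E5 B6 A7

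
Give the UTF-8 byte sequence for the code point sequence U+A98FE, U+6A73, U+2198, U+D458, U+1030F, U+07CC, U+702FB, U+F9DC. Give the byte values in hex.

U+A98FE: 4-byte form → F2 A9 A3 BE.
U+6A73: 3-byte form → E6 A9 B3.
U+2198: 3-byte form → E2 86 98.
U+D458: 3-byte form → ED 91 98.
U+1030F: 4-byte form → F0 90 8C 8F.
U+07CC: 2-byte form → DF 8C.
U+702FB: 4-byte form → F1 B0 8B BB.
U+F9DC: 3-byte form → EF A7 9C.
Concatenated (26 bytes): F2 A9 A3 BE E6 A9 B3 E2 86 98 ED 91 98 F0 90 8C 8F DF 8C F1 B0 8B BB EF A7 9C.

F2 A9 A3 BE E6 A9 B3 E2 86 98 ED 91 98 F0 90 8C 8F DF 8C F1 B0 8B BB EF A7 9C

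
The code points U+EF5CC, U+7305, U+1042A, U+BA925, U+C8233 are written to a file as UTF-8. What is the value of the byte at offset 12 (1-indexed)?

0xF2

1-indexed offset 12 is 0-indexed offset 11.
U+EF5CC → 4-byte form F3 AF 97 8C at offsets 0–3.
U+7305 → 3-byte form E7 8C 85 at offsets 4–6.
U+1042A → 4-byte form F0 90 90 AA at offsets 7–10.
U+BA925 → 4-byte form F2 BA A4 A5 at offsets 11–14.
Offset 11 falls in char 4's range; it's byte 1 of F2 BA A4 A5 = 0xF2.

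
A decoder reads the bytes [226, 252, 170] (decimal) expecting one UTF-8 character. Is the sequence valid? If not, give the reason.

Leading byte 0xE2 = 11100010 → 3-byte form.
Byte 2 is 0xFC = 11111100, which is not 10xxxxxx — expected a continuation byte.

invalid (non-continuation byte where continuation expected)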